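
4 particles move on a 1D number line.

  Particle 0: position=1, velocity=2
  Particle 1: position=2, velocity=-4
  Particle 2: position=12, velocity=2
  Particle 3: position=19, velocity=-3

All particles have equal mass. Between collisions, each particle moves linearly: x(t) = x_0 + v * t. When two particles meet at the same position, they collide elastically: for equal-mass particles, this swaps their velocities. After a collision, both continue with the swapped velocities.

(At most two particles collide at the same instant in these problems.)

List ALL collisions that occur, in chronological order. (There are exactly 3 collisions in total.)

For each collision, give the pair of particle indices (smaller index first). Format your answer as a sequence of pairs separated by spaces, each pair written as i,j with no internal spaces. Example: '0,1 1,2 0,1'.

Collision at t=1/6: particles 0 and 1 swap velocities; positions: p0=4/3 p1=4/3 p2=37/3 p3=37/2; velocities now: v0=-4 v1=2 v2=2 v3=-3
Collision at t=7/5: particles 2 and 3 swap velocities; positions: p0=-18/5 p1=19/5 p2=74/5 p3=74/5; velocities now: v0=-4 v1=2 v2=-3 v3=2
Collision at t=18/5: particles 1 and 2 swap velocities; positions: p0=-62/5 p1=41/5 p2=41/5 p3=96/5; velocities now: v0=-4 v1=-3 v2=2 v3=2

Answer: 0,1 2,3 1,2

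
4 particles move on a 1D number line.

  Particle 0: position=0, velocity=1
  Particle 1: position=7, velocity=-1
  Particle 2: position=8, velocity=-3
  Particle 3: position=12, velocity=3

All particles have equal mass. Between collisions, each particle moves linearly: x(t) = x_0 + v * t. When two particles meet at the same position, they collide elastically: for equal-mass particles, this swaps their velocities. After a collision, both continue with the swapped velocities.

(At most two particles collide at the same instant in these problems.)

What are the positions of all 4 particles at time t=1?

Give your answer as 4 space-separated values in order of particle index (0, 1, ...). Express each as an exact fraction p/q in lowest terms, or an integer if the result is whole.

Answer: 1 5 6 15

Derivation:
Collision at t=1/2: particles 1 and 2 swap velocities; positions: p0=1/2 p1=13/2 p2=13/2 p3=27/2; velocities now: v0=1 v1=-3 v2=-1 v3=3
Advance to t=1 (no further collisions before then); velocities: v0=1 v1=-3 v2=-1 v3=3; positions = 1 5 6 15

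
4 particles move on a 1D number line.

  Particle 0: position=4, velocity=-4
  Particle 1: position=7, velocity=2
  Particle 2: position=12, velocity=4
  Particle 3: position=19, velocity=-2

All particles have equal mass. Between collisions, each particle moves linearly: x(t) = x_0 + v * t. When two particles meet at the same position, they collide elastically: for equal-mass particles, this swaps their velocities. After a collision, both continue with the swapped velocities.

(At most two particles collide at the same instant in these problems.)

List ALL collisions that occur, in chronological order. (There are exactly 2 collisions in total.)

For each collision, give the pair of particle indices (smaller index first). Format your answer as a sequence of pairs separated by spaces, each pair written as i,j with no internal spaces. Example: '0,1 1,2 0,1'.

Collision at t=7/6: particles 2 and 3 swap velocities; positions: p0=-2/3 p1=28/3 p2=50/3 p3=50/3; velocities now: v0=-4 v1=2 v2=-2 v3=4
Collision at t=3: particles 1 and 2 swap velocities; positions: p0=-8 p1=13 p2=13 p3=24; velocities now: v0=-4 v1=-2 v2=2 v3=4

Answer: 2,3 1,2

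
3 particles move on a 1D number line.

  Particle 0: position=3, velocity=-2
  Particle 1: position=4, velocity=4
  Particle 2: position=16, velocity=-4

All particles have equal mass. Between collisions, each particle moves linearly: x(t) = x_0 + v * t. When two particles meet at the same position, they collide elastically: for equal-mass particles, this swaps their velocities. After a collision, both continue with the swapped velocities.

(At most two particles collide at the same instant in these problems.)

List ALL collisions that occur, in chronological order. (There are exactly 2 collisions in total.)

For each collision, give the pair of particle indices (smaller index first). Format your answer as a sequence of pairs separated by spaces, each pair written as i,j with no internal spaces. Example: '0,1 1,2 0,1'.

Answer: 1,2 0,1

Derivation:
Collision at t=3/2: particles 1 and 2 swap velocities; positions: p0=0 p1=10 p2=10; velocities now: v0=-2 v1=-4 v2=4
Collision at t=13/2: particles 0 and 1 swap velocities; positions: p0=-10 p1=-10 p2=30; velocities now: v0=-4 v1=-2 v2=4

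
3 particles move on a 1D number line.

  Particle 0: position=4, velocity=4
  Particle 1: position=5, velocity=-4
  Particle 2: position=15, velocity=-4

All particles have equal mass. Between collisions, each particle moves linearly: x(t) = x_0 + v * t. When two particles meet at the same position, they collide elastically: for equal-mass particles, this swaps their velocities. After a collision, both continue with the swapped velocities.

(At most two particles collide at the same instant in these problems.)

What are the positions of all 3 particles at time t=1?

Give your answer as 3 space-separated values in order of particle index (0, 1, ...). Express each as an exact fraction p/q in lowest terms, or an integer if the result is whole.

Collision at t=1/8: particles 0 and 1 swap velocities; positions: p0=9/2 p1=9/2 p2=29/2; velocities now: v0=-4 v1=4 v2=-4
Advance to t=1 (no further collisions before then); velocities: v0=-4 v1=4 v2=-4; positions = 1 8 11

Answer: 1 8 11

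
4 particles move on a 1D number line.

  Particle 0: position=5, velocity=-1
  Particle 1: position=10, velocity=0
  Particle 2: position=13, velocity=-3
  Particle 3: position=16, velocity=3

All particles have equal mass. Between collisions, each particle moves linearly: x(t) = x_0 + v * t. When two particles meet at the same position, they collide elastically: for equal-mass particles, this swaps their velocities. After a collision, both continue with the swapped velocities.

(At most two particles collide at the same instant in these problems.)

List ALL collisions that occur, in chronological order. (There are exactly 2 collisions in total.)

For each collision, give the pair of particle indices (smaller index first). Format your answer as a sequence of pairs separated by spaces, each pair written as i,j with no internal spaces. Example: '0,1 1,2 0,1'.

Collision at t=1: particles 1 and 2 swap velocities; positions: p0=4 p1=10 p2=10 p3=19; velocities now: v0=-1 v1=-3 v2=0 v3=3
Collision at t=4: particles 0 and 1 swap velocities; positions: p0=1 p1=1 p2=10 p3=28; velocities now: v0=-3 v1=-1 v2=0 v3=3

Answer: 1,2 0,1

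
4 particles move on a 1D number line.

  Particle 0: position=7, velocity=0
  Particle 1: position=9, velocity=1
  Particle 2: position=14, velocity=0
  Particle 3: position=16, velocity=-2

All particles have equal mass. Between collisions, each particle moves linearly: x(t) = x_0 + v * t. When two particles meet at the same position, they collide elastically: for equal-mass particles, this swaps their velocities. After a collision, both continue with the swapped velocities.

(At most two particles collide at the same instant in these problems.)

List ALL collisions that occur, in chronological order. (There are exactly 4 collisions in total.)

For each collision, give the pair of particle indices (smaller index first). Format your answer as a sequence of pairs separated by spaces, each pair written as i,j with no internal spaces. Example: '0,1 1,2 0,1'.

Collision at t=1: particles 2 and 3 swap velocities; positions: p0=7 p1=10 p2=14 p3=14; velocities now: v0=0 v1=1 v2=-2 v3=0
Collision at t=7/3: particles 1 and 2 swap velocities; positions: p0=7 p1=34/3 p2=34/3 p3=14; velocities now: v0=0 v1=-2 v2=1 v3=0
Collision at t=9/2: particles 0 and 1 swap velocities; positions: p0=7 p1=7 p2=27/2 p3=14; velocities now: v0=-2 v1=0 v2=1 v3=0
Collision at t=5: particles 2 and 3 swap velocities; positions: p0=6 p1=7 p2=14 p3=14; velocities now: v0=-2 v1=0 v2=0 v3=1

Answer: 2,3 1,2 0,1 2,3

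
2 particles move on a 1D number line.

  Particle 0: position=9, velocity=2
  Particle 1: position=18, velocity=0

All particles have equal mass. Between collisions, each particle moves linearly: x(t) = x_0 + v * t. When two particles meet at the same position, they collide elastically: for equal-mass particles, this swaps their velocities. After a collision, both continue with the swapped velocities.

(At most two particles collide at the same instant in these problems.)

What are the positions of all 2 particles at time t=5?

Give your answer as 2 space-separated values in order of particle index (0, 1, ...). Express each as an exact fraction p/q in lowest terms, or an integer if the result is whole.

Answer: 18 19

Derivation:
Collision at t=9/2: particles 0 and 1 swap velocities; positions: p0=18 p1=18; velocities now: v0=0 v1=2
Advance to t=5 (no further collisions before then); velocities: v0=0 v1=2; positions = 18 19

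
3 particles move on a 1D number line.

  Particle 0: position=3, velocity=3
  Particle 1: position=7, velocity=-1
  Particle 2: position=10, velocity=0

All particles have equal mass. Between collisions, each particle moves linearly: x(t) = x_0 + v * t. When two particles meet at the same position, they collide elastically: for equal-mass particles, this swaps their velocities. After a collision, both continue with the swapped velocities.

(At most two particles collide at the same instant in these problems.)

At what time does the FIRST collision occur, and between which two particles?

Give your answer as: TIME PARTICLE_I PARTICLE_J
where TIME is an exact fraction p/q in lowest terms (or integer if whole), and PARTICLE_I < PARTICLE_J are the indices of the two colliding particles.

Pair (0,1): pos 3,7 vel 3,-1 -> gap=4, closing at 4/unit, collide at t=1
Pair (1,2): pos 7,10 vel -1,0 -> not approaching (rel speed -1 <= 0)
Earliest collision: t=1 between 0 and 1

Answer: 1 0 1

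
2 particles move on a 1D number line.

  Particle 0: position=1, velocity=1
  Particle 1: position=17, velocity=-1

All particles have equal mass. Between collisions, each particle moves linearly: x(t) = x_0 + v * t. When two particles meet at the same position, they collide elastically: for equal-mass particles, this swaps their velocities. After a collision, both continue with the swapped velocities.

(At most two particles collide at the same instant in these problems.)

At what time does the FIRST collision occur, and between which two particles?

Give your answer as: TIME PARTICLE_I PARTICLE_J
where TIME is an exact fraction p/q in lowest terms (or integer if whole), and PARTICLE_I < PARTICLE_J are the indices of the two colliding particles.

Pair (0,1): pos 1,17 vel 1,-1 -> gap=16, closing at 2/unit, collide at t=8
Earliest collision: t=8 between 0 and 1

Answer: 8 0 1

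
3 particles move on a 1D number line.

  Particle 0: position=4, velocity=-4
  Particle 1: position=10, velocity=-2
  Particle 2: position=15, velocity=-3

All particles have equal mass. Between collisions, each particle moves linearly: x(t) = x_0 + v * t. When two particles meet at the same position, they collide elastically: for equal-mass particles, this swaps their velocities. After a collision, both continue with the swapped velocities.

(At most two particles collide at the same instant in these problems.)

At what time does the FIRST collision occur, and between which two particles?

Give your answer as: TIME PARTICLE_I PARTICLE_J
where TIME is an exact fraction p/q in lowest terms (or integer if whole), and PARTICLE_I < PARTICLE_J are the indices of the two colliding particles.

Pair (0,1): pos 4,10 vel -4,-2 -> not approaching (rel speed -2 <= 0)
Pair (1,2): pos 10,15 vel -2,-3 -> gap=5, closing at 1/unit, collide at t=5
Earliest collision: t=5 between 1 and 2

Answer: 5 1 2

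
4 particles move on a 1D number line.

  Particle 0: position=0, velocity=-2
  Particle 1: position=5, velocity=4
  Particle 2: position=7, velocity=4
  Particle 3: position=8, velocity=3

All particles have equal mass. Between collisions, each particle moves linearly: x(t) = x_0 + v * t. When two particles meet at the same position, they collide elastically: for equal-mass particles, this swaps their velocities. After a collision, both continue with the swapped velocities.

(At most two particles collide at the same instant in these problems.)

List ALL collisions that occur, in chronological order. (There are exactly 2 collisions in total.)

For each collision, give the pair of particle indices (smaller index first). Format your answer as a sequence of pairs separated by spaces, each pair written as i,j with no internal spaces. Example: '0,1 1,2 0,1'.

Answer: 2,3 1,2

Derivation:
Collision at t=1: particles 2 and 3 swap velocities; positions: p0=-2 p1=9 p2=11 p3=11; velocities now: v0=-2 v1=4 v2=3 v3=4
Collision at t=3: particles 1 and 2 swap velocities; positions: p0=-6 p1=17 p2=17 p3=19; velocities now: v0=-2 v1=3 v2=4 v3=4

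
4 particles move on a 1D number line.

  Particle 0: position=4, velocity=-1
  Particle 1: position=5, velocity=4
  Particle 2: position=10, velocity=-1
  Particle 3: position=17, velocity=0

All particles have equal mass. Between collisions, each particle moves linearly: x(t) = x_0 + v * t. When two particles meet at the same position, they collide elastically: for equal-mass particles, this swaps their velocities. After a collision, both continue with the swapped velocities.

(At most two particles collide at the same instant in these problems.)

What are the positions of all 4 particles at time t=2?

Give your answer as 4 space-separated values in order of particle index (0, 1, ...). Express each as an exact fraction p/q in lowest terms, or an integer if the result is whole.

Collision at t=1: particles 1 and 2 swap velocities; positions: p0=3 p1=9 p2=9 p3=17; velocities now: v0=-1 v1=-1 v2=4 v3=0
Advance to t=2 (no further collisions before then); velocities: v0=-1 v1=-1 v2=4 v3=0; positions = 2 8 13 17

Answer: 2 8 13 17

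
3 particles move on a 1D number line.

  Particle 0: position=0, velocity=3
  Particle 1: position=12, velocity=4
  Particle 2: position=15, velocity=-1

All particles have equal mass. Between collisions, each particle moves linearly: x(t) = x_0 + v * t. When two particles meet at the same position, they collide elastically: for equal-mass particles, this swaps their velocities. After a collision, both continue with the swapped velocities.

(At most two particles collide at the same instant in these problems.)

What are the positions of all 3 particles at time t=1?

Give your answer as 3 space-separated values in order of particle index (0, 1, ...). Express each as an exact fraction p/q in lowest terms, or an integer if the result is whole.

Answer: 3 14 16

Derivation:
Collision at t=3/5: particles 1 and 2 swap velocities; positions: p0=9/5 p1=72/5 p2=72/5; velocities now: v0=3 v1=-1 v2=4
Advance to t=1 (no further collisions before then); velocities: v0=3 v1=-1 v2=4; positions = 3 14 16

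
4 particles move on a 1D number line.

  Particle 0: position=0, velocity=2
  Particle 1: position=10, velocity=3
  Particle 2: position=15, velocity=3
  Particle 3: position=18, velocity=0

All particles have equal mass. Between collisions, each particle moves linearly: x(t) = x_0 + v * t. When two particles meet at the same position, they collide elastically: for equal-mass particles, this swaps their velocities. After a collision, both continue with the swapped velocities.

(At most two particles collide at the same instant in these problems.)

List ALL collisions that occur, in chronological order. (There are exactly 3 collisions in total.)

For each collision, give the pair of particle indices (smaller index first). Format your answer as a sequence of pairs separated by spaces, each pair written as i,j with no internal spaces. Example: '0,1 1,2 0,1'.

Answer: 2,3 1,2 0,1

Derivation:
Collision at t=1: particles 2 and 3 swap velocities; positions: p0=2 p1=13 p2=18 p3=18; velocities now: v0=2 v1=3 v2=0 v3=3
Collision at t=8/3: particles 1 and 2 swap velocities; positions: p0=16/3 p1=18 p2=18 p3=23; velocities now: v0=2 v1=0 v2=3 v3=3
Collision at t=9: particles 0 and 1 swap velocities; positions: p0=18 p1=18 p2=37 p3=42; velocities now: v0=0 v1=2 v2=3 v3=3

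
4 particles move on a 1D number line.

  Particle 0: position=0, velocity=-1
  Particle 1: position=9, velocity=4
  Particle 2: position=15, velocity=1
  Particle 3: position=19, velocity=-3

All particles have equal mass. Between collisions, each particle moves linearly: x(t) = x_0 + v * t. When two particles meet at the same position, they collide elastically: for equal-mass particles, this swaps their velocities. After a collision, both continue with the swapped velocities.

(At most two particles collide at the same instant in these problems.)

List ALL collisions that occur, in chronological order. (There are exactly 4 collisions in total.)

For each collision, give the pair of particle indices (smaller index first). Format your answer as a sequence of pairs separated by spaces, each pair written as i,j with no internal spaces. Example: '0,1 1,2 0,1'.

Answer: 2,3 1,2 2,3 0,1

Derivation:
Collision at t=1: particles 2 and 3 swap velocities; positions: p0=-1 p1=13 p2=16 p3=16; velocities now: v0=-1 v1=4 v2=-3 v3=1
Collision at t=10/7: particles 1 and 2 swap velocities; positions: p0=-10/7 p1=103/7 p2=103/7 p3=115/7; velocities now: v0=-1 v1=-3 v2=4 v3=1
Collision at t=2: particles 2 and 3 swap velocities; positions: p0=-2 p1=13 p2=17 p3=17; velocities now: v0=-1 v1=-3 v2=1 v3=4
Collision at t=19/2: particles 0 and 1 swap velocities; positions: p0=-19/2 p1=-19/2 p2=49/2 p3=47; velocities now: v0=-3 v1=-1 v2=1 v3=4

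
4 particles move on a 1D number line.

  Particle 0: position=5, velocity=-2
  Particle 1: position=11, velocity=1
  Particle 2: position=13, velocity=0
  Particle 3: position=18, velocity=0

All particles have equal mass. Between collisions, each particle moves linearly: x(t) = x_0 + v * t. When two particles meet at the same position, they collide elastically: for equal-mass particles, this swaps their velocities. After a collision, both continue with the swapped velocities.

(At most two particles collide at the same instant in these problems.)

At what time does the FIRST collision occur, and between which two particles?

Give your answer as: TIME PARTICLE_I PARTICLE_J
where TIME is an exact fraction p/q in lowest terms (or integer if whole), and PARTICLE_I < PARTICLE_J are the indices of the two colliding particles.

Pair (0,1): pos 5,11 vel -2,1 -> not approaching (rel speed -3 <= 0)
Pair (1,2): pos 11,13 vel 1,0 -> gap=2, closing at 1/unit, collide at t=2
Pair (2,3): pos 13,18 vel 0,0 -> not approaching (rel speed 0 <= 0)
Earliest collision: t=2 between 1 and 2

Answer: 2 1 2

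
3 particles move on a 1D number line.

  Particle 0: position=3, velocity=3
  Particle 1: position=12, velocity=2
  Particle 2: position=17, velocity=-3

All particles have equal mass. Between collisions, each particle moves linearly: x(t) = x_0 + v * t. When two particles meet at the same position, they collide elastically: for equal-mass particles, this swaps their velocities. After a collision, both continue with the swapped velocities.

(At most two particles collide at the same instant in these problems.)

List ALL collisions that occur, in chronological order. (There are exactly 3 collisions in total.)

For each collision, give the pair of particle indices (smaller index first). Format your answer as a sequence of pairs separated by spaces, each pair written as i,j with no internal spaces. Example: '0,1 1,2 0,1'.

Collision at t=1: particles 1 and 2 swap velocities; positions: p0=6 p1=14 p2=14; velocities now: v0=3 v1=-3 v2=2
Collision at t=7/3: particles 0 and 1 swap velocities; positions: p0=10 p1=10 p2=50/3; velocities now: v0=-3 v1=3 v2=2
Collision at t=9: particles 1 and 2 swap velocities; positions: p0=-10 p1=30 p2=30; velocities now: v0=-3 v1=2 v2=3

Answer: 1,2 0,1 1,2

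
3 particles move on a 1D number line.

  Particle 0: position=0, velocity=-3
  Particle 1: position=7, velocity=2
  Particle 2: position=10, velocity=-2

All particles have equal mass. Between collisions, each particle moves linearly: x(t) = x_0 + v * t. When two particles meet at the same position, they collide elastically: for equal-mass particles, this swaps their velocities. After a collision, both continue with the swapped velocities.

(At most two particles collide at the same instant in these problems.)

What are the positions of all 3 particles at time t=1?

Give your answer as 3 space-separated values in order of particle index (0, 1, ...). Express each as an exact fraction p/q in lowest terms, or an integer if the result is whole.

Answer: -3 8 9

Derivation:
Collision at t=3/4: particles 1 and 2 swap velocities; positions: p0=-9/4 p1=17/2 p2=17/2; velocities now: v0=-3 v1=-2 v2=2
Advance to t=1 (no further collisions before then); velocities: v0=-3 v1=-2 v2=2; positions = -3 8 9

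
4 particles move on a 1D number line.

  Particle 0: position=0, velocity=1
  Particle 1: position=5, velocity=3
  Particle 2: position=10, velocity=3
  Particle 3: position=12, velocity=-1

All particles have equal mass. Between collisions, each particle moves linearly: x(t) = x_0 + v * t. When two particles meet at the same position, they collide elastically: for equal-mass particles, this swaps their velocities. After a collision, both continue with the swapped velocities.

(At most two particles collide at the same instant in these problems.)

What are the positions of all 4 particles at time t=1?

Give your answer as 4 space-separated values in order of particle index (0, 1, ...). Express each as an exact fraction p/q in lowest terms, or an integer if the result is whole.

Collision at t=1/2: particles 2 and 3 swap velocities; positions: p0=1/2 p1=13/2 p2=23/2 p3=23/2; velocities now: v0=1 v1=3 v2=-1 v3=3
Advance to t=1 (no further collisions before then); velocities: v0=1 v1=3 v2=-1 v3=3; positions = 1 8 11 13

Answer: 1 8 11 13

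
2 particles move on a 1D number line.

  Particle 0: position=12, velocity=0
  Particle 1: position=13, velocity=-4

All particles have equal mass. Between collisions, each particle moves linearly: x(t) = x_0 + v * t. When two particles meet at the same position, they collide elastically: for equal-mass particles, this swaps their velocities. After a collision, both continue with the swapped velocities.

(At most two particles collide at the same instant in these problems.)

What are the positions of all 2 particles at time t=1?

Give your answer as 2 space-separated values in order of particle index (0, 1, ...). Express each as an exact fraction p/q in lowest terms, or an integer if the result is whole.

Collision at t=1/4: particles 0 and 1 swap velocities; positions: p0=12 p1=12; velocities now: v0=-4 v1=0
Advance to t=1 (no further collisions before then); velocities: v0=-4 v1=0; positions = 9 12

Answer: 9 12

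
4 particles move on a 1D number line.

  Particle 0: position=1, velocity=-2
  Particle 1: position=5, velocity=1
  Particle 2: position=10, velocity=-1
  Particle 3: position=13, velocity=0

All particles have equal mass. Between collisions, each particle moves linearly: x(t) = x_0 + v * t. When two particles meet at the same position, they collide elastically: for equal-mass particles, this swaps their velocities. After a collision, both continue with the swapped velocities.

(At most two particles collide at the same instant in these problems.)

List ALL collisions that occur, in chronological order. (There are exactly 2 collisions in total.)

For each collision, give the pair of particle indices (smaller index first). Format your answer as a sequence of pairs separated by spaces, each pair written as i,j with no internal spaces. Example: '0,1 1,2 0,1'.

Answer: 1,2 2,3

Derivation:
Collision at t=5/2: particles 1 and 2 swap velocities; positions: p0=-4 p1=15/2 p2=15/2 p3=13; velocities now: v0=-2 v1=-1 v2=1 v3=0
Collision at t=8: particles 2 and 3 swap velocities; positions: p0=-15 p1=2 p2=13 p3=13; velocities now: v0=-2 v1=-1 v2=0 v3=1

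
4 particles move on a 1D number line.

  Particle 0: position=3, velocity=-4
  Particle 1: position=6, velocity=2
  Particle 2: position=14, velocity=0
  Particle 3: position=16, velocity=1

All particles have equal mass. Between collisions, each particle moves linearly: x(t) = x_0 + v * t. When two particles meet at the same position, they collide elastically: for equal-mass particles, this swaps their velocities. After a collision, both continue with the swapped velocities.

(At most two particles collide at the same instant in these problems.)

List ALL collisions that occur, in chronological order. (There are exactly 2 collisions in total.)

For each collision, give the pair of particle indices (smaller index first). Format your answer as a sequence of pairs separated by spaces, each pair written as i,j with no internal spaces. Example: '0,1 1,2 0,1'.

Answer: 1,2 2,3

Derivation:
Collision at t=4: particles 1 and 2 swap velocities; positions: p0=-13 p1=14 p2=14 p3=20; velocities now: v0=-4 v1=0 v2=2 v3=1
Collision at t=10: particles 2 and 3 swap velocities; positions: p0=-37 p1=14 p2=26 p3=26; velocities now: v0=-4 v1=0 v2=1 v3=2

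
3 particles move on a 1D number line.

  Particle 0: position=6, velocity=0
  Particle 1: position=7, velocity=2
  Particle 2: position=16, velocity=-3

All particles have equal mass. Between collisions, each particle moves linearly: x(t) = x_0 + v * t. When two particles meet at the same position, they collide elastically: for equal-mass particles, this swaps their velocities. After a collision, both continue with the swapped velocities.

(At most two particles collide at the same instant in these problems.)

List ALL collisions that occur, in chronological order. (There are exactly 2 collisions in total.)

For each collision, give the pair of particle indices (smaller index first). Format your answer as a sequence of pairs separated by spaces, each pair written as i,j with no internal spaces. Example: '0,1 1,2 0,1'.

Collision at t=9/5: particles 1 and 2 swap velocities; positions: p0=6 p1=53/5 p2=53/5; velocities now: v0=0 v1=-3 v2=2
Collision at t=10/3: particles 0 and 1 swap velocities; positions: p0=6 p1=6 p2=41/3; velocities now: v0=-3 v1=0 v2=2

Answer: 1,2 0,1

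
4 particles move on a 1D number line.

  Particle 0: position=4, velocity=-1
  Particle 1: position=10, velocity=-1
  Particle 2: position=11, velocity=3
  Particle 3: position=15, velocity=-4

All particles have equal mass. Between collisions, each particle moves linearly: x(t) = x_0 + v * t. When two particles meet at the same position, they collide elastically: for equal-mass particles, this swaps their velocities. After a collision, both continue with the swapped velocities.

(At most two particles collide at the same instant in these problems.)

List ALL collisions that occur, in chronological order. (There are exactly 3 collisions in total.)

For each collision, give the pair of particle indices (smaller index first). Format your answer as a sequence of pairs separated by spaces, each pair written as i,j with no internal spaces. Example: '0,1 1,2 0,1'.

Answer: 2,3 1,2 0,1

Derivation:
Collision at t=4/7: particles 2 and 3 swap velocities; positions: p0=24/7 p1=66/7 p2=89/7 p3=89/7; velocities now: v0=-1 v1=-1 v2=-4 v3=3
Collision at t=5/3: particles 1 and 2 swap velocities; positions: p0=7/3 p1=25/3 p2=25/3 p3=16; velocities now: v0=-1 v1=-4 v2=-1 v3=3
Collision at t=11/3: particles 0 and 1 swap velocities; positions: p0=1/3 p1=1/3 p2=19/3 p3=22; velocities now: v0=-4 v1=-1 v2=-1 v3=3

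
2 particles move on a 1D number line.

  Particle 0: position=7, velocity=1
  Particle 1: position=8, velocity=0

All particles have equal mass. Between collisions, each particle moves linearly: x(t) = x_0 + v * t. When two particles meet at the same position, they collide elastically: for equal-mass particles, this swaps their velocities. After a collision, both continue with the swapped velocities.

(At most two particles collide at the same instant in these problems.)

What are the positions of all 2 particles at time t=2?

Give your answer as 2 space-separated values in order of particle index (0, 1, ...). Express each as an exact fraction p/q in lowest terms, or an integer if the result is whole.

Collision at t=1: particles 0 and 1 swap velocities; positions: p0=8 p1=8; velocities now: v0=0 v1=1
Advance to t=2 (no further collisions before then); velocities: v0=0 v1=1; positions = 8 9

Answer: 8 9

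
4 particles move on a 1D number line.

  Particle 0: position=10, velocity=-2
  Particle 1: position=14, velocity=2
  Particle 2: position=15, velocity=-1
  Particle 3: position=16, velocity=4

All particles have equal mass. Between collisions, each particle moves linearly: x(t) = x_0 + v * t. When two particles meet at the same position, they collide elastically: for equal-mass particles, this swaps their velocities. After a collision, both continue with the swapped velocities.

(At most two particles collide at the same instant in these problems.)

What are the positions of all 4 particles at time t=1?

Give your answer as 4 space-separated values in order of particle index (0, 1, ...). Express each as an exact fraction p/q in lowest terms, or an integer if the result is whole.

Answer: 8 14 16 20

Derivation:
Collision at t=1/3: particles 1 and 2 swap velocities; positions: p0=28/3 p1=44/3 p2=44/3 p3=52/3; velocities now: v0=-2 v1=-1 v2=2 v3=4
Advance to t=1 (no further collisions before then); velocities: v0=-2 v1=-1 v2=2 v3=4; positions = 8 14 16 20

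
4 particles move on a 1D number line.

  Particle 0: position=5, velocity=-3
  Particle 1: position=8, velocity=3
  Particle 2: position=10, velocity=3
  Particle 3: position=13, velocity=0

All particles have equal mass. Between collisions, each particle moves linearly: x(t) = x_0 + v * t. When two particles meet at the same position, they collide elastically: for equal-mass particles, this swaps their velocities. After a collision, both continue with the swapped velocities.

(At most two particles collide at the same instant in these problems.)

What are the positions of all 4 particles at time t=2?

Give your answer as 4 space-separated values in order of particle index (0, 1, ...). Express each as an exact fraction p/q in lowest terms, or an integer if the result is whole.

Collision at t=1: particles 2 and 3 swap velocities; positions: p0=2 p1=11 p2=13 p3=13; velocities now: v0=-3 v1=3 v2=0 v3=3
Collision at t=5/3: particles 1 and 2 swap velocities; positions: p0=0 p1=13 p2=13 p3=15; velocities now: v0=-3 v1=0 v2=3 v3=3
Advance to t=2 (no further collisions before then); velocities: v0=-3 v1=0 v2=3 v3=3; positions = -1 13 14 16

Answer: -1 13 14 16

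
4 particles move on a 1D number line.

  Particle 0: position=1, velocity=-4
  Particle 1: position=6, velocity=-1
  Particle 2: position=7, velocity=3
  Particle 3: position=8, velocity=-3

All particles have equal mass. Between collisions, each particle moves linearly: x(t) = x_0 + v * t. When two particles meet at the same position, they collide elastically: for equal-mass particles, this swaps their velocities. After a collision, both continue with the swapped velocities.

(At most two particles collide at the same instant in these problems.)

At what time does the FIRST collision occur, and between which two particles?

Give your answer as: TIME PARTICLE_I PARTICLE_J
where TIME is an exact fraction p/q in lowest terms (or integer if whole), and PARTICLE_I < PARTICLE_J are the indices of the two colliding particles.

Pair (0,1): pos 1,6 vel -4,-1 -> not approaching (rel speed -3 <= 0)
Pair (1,2): pos 6,7 vel -1,3 -> not approaching (rel speed -4 <= 0)
Pair (2,3): pos 7,8 vel 3,-3 -> gap=1, closing at 6/unit, collide at t=1/6
Earliest collision: t=1/6 between 2 and 3

Answer: 1/6 2 3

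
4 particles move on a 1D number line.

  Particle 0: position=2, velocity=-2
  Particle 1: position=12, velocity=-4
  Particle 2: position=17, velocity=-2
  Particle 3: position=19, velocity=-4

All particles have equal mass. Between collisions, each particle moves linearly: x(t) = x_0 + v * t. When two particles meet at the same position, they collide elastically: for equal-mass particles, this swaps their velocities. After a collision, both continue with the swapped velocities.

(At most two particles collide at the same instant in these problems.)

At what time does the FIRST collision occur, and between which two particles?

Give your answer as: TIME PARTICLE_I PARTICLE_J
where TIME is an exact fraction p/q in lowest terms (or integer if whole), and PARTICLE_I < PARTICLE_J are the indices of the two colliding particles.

Pair (0,1): pos 2,12 vel -2,-4 -> gap=10, closing at 2/unit, collide at t=5
Pair (1,2): pos 12,17 vel -4,-2 -> not approaching (rel speed -2 <= 0)
Pair (2,3): pos 17,19 vel -2,-4 -> gap=2, closing at 2/unit, collide at t=1
Earliest collision: t=1 between 2 and 3

Answer: 1 2 3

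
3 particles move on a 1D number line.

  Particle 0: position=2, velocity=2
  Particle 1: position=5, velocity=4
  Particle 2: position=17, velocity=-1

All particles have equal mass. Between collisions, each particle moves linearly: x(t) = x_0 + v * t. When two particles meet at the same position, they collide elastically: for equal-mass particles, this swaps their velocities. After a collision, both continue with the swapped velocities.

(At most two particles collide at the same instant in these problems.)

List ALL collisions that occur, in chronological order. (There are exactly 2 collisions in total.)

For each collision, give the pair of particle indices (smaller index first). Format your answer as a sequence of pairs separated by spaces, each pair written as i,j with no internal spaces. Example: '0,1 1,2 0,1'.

Collision at t=12/5: particles 1 and 2 swap velocities; positions: p0=34/5 p1=73/5 p2=73/5; velocities now: v0=2 v1=-1 v2=4
Collision at t=5: particles 0 and 1 swap velocities; positions: p0=12 p1=12 p2=25; velocities now: v0=-1 v1=2 v2=4

Answer: 1,2 0,1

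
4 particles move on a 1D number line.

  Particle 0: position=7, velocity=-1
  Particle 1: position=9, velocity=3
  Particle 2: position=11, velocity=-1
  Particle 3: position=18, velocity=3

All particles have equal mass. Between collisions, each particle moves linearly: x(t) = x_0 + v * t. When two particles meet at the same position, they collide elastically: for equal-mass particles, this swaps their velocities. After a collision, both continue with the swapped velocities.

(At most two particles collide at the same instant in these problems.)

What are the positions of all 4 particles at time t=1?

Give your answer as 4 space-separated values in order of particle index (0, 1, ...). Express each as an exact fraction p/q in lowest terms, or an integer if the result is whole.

Collision at t=1/2: particles 1 and 2 swap velocities; positions: p0=13/2 p1=21/2 p2=21/2 p3=39/2; velocities now: v0=-1 v1=-1 v2=3 v3=3
Advance to t=1 (no further collisions before then); velocities: v0=-1 v1=-1 v2=3 v3=3; positions = 6 10 12 21

Answer: 6 10 12 21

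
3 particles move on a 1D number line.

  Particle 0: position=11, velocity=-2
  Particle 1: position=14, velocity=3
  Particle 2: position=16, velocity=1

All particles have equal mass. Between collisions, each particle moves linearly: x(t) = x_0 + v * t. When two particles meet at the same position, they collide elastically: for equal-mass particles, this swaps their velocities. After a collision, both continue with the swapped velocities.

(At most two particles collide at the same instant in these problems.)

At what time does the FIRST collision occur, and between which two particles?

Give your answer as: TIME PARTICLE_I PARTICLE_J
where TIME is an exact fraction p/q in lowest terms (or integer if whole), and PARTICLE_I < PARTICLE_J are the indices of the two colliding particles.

Answer: 1 1 2

Derivation:
Pair (0,1): pos 11,14 vel -2,3 -> not approaching (rel speed -5 <= 0)
Pair (1,2): pos 14,16 vel 3,1 -> gap=2, closing at 2/unit, collide at t=1
Earliest collision: t=1 between 1 and 2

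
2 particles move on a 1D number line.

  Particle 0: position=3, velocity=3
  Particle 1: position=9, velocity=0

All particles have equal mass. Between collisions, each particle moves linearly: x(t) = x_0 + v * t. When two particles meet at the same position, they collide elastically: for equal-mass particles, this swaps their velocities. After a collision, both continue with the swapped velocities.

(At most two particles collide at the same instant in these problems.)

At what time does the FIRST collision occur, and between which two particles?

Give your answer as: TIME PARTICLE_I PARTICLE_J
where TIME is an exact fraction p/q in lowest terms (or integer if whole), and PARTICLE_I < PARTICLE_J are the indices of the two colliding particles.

Pair (0,1): pos 3,9 vel 3,0 -> gap=6, closing at 3/unit, collide at t=2
Earliest collision: t=2 between 0 and 1

Answer: 2 0 1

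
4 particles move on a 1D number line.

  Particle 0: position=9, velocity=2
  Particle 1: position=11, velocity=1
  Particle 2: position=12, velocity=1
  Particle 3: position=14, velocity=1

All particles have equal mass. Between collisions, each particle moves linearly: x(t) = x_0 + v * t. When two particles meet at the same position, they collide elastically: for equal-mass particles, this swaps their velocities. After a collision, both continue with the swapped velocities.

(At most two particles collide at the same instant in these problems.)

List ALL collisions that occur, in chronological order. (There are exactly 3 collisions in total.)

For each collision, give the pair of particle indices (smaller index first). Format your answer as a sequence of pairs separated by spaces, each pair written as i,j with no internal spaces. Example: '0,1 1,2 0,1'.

Answer: 0,1 1,2 2,3

Derivation:
Collision at t=2: particles 0 and 1 swap velocities; positions: p0=13 p1=13 p2=14 p3=16; velocities now: v0=1 v1=2 v2=1 v3=1
Collision at t=3: particles 1 and 2 swap velocities; positions: p0=14 p1=15 p2=15 p3=17; velocities now: v0=1 v1=1 v2=2 v3=1
Collision at t=5: particles 2 and 3 swap velocities; positions: p0=16 p1=17 p2=19 p3=19; velocities now: v0=1 v1=1 v2=1 v3=2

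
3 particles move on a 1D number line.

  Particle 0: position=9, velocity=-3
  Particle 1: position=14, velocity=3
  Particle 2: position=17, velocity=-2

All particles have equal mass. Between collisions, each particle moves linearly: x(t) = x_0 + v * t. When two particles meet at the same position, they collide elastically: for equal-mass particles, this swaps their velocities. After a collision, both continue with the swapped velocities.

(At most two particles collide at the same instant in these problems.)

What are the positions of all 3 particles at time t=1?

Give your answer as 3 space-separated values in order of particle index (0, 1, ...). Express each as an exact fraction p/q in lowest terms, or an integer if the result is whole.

Answer: 6 15 17

Derivation:
Collision at t=3/5: particles 1 and 2 swap velocities; positions: p0=36/5 p1=79/5 p2=79/5; velocities now: v0=-3 v1=-2 v2=3
Advance to t=1 (no further collisions before then); velocities: v0=-3 v1=-2 v2=3; positions = 6 15 17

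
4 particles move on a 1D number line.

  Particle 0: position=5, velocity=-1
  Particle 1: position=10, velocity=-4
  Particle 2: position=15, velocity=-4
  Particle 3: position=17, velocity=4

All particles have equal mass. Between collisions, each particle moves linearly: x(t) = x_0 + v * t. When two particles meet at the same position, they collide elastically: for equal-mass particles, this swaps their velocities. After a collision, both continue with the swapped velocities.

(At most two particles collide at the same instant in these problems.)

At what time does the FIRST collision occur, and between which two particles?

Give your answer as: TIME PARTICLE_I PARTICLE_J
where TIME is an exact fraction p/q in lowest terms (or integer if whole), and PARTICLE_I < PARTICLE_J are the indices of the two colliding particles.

Pair (0,1): pos 5,10 vel -1,-4 -> gap=5, closing at 3/unit, collide at t=5/3
Pair (1,2): pos 10,15 vel -4,-4 -> not approaching (rel speed 0 <= 0)
Pair (2,3): pos 15,17 vel -4,4 -> not approaching (rel speed -8 <= 0)
Earliest collision: t=5/3 between 0 and 1

Answer: 5/3 0 1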